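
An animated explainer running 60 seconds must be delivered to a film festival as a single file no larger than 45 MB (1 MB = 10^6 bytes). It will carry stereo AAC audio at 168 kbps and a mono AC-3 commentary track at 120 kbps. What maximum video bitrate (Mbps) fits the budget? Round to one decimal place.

Budget: 45 MB = 360.0 Mb.
Total bitrate budget: 360.0 Mb / 60 s = 6.000 Mbps.
Audio total: 168 + 120 = 288 kbps = 0.288 Mbps.
Video: 6.000 − 0.288 = 5.712 Mbps.

5.7 Mbps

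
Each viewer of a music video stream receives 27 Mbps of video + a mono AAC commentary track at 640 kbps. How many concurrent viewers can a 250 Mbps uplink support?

9

Audio: 640 kbps = 0.640 Mbps.
Per-viewer media rate: 27.640 Mbps.
250 Mbps = 250.0 Mbps; 250.0 / 27.640 = 9.04 → 9 viewers.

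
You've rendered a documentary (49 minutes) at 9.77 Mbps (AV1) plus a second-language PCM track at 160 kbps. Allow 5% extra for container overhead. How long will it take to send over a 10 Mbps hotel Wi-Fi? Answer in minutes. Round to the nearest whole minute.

51 minutes

49 min = 2940 s
Audio: 160 kbps = 0.160 Mbps.
Total bitrate: 9.930 Mbps.
File: 9.930 Mbps × 2940 s = 29194.2 Mb.
With 5% container overhead: ×1.05. → 30653.9 Mb.
At 10 Mbps: 30653.9 / 10 = 3065.4 s ≈ 51.1 minutes.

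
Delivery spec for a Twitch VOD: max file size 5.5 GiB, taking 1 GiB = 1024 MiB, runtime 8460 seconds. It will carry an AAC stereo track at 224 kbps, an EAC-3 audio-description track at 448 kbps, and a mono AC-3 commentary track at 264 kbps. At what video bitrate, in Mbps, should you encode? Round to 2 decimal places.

Budget: 5.5 GiB = 47244.6 Mb.
Total bitrate budget: 47244.6 Mb / 8460 s = 5.584 Mbps.
Audio total: 224 + 448 + 264 = 936 kbps = 0.936 Mbps.
Video: 5.584 − 0.936 = 4.648 Mbps.

4.65 Mbps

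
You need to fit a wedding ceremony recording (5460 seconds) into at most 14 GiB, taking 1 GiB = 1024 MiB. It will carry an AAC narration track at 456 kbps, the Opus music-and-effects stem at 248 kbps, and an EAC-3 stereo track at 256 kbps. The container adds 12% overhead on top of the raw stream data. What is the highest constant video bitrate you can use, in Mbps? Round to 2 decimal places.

Budget: 14 GiB = 120259.1 Mb.
Stream payload after overhead: 120259.1 / 1.12 = 107374.2 Mb.
Total bitrate budget: 107374.2 Mb / 5460 s = 19.666 Mbps.
Audio total: 456 + 248 + 256 = 960 kbps = 0.960 Mbps.
Video: 19.666 − 0.960 = 18.706 Mbps.

18.71 Mbps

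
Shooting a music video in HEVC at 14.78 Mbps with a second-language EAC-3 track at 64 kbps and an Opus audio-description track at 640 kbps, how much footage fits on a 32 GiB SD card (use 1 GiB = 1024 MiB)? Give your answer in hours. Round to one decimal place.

Audio total: 64 + 640 = 704 kbps = 0.704 Mbps.
Total bitrate: 14.78 + 0.704 = 15.484 Mbps.
Capacity: 32 GiB = 274,878 Mb.
Recording time: 274,878 / 15.484 = 17,752 s ≈ 4.93 hours.

4.9 hours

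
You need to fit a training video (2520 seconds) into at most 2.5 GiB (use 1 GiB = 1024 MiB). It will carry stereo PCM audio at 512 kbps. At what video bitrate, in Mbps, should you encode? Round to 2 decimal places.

8.01 Mbps

Budget: 2.5 GiB = 21474.8 Mb.
Total bitrate budget: 21474.8 Mb / 2520 s = 8.522 Mbps.
Audio: 512 kbps = 0.512 Mbps.
Video: 8.522 − 0.512 = 8.010 Mbps.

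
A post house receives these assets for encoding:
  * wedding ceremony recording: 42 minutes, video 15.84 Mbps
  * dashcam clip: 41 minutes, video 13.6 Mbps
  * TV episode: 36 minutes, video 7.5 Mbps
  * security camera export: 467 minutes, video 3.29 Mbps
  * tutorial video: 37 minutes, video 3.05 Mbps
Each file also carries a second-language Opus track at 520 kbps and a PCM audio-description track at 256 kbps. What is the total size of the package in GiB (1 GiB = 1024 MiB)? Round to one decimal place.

25.3 GiB

Audio total: 520 + 256 = 776 kbps = 0.776 Mbps.
wedding ceremony recording: 16.616 Mbps × 2520 s = 41872.3 Mb
dashcam clip: 14.376 Mbps × 2460 s = 35365.0 Mb
TV episode: 8.276 Mbps × 2160 s = 17876.2 Mb
security camera export: 4.066 Mbps × 28020 s = 113929.3 Mb
tutorial video: 3.826 Mbps × 2220 s = 8493.7 Mb
Total: 217536.5 Mb = 27192.1 MB.
= 25.32 GiB.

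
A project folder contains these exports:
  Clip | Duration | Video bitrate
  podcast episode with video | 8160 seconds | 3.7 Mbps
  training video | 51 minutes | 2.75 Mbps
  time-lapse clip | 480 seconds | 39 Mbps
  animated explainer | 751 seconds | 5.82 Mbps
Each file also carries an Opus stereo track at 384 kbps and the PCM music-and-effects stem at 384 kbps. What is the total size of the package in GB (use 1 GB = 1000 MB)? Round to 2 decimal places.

Audio total: 384 + 384 = 768 kbps = 0.768 Mbps.
podcast episode with video: 4.468 Mbps × 8160 s = 36458.9 Mb
training video: 3.518 Mbps × 3060 s = 10765.1 Mb
time-lapse clip: 39.768 Mbps × 480 s = 19088.6 Mb
animated explainer: 6.588 Mbps × 751 s = 4947.6 Mb
Total: 71260.2 Mb = 8907.5 MB.
= 8.908 GB.

8.91 GB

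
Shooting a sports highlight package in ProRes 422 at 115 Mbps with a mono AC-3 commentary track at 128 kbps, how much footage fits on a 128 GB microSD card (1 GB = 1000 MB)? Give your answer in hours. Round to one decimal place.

2.5 hours

Audio: 128 kbps = 0.128 Mbps.
Total bitrate: 115 + 0.128 = 115.128 Mbps.
Capacity: 128 GB = 1,024,000 Mb.
Recording time: 1,024,000 / 115.128 = 8,894 s ≈ 2.47 hours.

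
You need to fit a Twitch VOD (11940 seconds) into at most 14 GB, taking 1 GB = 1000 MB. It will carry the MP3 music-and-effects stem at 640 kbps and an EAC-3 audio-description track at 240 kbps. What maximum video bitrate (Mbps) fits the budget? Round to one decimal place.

Budget: 14 GB = 112000.0 Mb.
Total bitrate budget: 112000.0 Mb / 11940 s = 9.380 Mbps.
Audio total: 640 + 240 = 880 kbps = 0.880 Mbps.
Video: 9.380 − 0.880 = 8.500 Mbps.

8.5 Mbps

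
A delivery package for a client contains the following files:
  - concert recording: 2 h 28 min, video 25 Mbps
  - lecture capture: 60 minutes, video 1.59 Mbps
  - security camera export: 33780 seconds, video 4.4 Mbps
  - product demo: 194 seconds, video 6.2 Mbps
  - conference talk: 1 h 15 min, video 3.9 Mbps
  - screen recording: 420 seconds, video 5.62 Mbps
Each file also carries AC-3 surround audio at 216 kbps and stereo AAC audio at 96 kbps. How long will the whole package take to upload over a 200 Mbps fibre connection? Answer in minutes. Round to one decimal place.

34.5 minutes

Audio total: 216 + 96 = 312 kbps = 0.312 Mbps.
concert recording: 25.312 Mbps × 8880 s = 224770.6 Mb
lecture capture: 1.902 Mbps × 3600 s = 6847.2 Mb
security camera export: 4.712 Mbps × 33780 s = 159171.4 Mb
product demo: 6.512 Mbps × 194 s = 1263.3 Mb
conference talk: 4.212 Mbps × 4500 s = 18954.0 Mb
screen recording: 5.932 Mbps × 420 s = 2491.4 Mb
Total: 413497.9 Mb = 51687.2 MB.
At 200 Mbps: 413497.9 / 200 = 2067 s ≈ 34.5 minutes.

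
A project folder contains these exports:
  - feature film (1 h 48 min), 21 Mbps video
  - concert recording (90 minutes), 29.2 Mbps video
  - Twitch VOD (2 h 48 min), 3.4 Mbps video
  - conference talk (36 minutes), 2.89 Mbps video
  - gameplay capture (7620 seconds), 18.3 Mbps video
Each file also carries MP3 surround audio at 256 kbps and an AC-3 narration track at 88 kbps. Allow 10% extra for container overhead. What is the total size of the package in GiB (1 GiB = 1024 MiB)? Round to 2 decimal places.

Audio total: 256 + 88 = 344 kbps = 0.344 Mbps.
feature film: 21.344 Mbps × 6480 s × 1.10 = 152140.0 Mb
concert recording: 29.544 Mbps × 5400 s × 1.10 = 175491.4 Mb
Twitch VOD: 3.744 Mbps × 10080 s × 1.10 = 41513.5 Mb
conference talk: 3.234 Mbps × 2160 s × 1.10 = 7684.0 Mb
gameplay capture: 18.644 Mbps × 7620 s × 1.10 = 156274.0 Mb
Total: 533102.9 Mb = 66637.9 MB.
= 62.06 GiB.

62.06 GiB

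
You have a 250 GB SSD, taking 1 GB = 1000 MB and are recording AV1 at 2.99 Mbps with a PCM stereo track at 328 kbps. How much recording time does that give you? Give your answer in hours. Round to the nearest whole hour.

167 hours

Audio: 328 kbps = 0.328 Mbps.
Total bitrate: 2.99 + 0.328 = 3.318 Mbps.
Capacity: 250 GB = 2,000,000 Mb.
Recording time: 2,000,000 / 3.318 = 602,773 s ≈ 167 hours.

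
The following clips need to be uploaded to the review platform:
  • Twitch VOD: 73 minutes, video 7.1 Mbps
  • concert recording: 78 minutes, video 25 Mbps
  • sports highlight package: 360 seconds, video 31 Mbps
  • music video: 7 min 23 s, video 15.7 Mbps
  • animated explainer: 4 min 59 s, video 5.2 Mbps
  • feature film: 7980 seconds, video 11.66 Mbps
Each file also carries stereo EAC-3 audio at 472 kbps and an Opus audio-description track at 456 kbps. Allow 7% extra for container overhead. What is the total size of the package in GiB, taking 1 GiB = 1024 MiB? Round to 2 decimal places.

34.59 GiB

Audio total: 472 + 456 = 928 kbps = 0.928 Mbps.
Twitch VOD: 8.028 Mbps × 4380 s × 1.07 = 37624.0 Mb
concert recording: 25.928 Mbps × 4680 s × 1.07 = 129837.1 Mb
sports highlight package: 31.928 Mbps × 360 s × 1.07 = 12298.7 Mb
music video: 16.628 Mbps × 443 s × 1.07 = 7881.8 Mb
animated explainer: 6.128 Mbps × 299 s × 1.07 = 1960.5 Mb
feature film: 12.588 Mbps × 7980 s × 1.07 = 107483.9 Mb
Total: 297086.0 Mb = 37135.8 MB.
= 34.59 GiB.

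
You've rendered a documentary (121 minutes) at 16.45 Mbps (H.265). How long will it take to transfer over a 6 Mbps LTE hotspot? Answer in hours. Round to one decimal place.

121 min = 7260 s
File: 16.450 Mbps × 7260 s = 119427.0 Mb.
At 6 Mbps: 119427.0 / 6 = 19904.5 s ≈ 5.53 hours.

5.5 hours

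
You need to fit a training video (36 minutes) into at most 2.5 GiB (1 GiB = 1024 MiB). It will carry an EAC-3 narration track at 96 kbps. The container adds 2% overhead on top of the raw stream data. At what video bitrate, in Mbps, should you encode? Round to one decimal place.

9.7 Mbps

Budget: 2.5 GiB = 21474.8 Mb.
Stream payload after overhead: 21474.8 / 1.02 = 21053.8 Mb.
36 min = 2160 s
Total bitrate budget: 21053.8 Mb / 2160 s = 9.747 Mbps.
Audio: 96 kbps = 0.096 Mbps.
Video: 9.747 − 0.096 = 9.651 Mbps.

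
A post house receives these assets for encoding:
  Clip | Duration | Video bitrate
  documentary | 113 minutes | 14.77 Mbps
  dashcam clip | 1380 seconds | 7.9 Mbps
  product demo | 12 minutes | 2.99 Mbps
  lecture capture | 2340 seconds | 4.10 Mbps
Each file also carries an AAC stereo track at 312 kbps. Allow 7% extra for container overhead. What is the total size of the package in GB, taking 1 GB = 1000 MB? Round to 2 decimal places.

16.89 GB

Audio: 312 kbps = 0.312 Mbps.
documentary: 15.082 Mbps × 6780 s × 1.07 = 109413.9 Mb
dashcam clip: 8.212 Mbps × 1380 s × 1.07 = 12125.8 Mb
product demo: 3.302 Mbps × 720 s × 1.07 = 2543.9 Mb
lecture capture: 4.412 Mbps × 2340 s × 1.07 = 11046.8 Mb
Total: 135130.3 Mb = 16891.3 MB.
= 16.89 GB.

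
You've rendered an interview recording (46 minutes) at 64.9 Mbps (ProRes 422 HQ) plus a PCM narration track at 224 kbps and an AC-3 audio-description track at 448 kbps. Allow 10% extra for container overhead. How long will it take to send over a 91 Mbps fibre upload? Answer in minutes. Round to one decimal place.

36.5 minutes

46 min = 2760 s
Audio total: 224 + 448 = 672 kbps = 0.672 Mbps.
Total bitrate: 65.572 Mbps.
File: 65.572 Mbps × 2760 s = 180978.7 Mb.
With 10% container overhead: ×1.10. → 199076.6 Mb.
At 91 Mbps: 199076.6 / 91 = 2187.7 s ≈ 36.5 minutes.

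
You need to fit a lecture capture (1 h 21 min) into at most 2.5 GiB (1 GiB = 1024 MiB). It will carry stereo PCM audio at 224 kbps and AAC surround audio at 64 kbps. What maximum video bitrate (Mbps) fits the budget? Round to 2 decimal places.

4.13 Mbps

Budget: 2.5 GiB = 21474.8 Mb.
1 h 21 min = 81 min = 4860 s
Total bitrate budget: 21474.8 Mb / 4860 s = 4.419 Mbps.
Audio total: 224 + 64 = 288 kbps = 0.288 Mbps.
Video: 4.419 − 0.288 = 4.131 Mbps.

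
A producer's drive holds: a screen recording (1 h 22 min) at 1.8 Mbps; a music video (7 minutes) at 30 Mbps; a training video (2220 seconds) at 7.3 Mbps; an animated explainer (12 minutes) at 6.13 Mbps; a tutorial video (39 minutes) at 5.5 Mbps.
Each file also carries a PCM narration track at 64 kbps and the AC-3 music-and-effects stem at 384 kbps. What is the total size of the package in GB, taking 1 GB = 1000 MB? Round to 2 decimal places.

Audio total: 64 + 384 = 448 kbps = 0.448 Mbps.
screen recording: 2.248 Mbps × 4920 s = 11060.2 Mb
music video: 30.448 Mbps × 420 s = 12788.2 Mb
training video: 7.748 Mbps × 2220 s = 17200.6 Mb
animated explainer: 6.578 Mbps × 720 s = 4736.2 Mb
tutorial video: 5.948 Mbps × 2340 s = 13918.3 Mb
Total: 59703.4 Mb = 7462.9 MB.
= 7.463 GB.

7.46 GB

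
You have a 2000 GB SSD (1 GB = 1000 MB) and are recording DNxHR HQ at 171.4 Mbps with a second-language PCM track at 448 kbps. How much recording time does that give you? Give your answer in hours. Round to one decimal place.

25.9 hours

Audio: 448 kbps = 0.448 Mbps.
Total bitrate: 171.4 + 0.448 = 171.848 Mbps.
Capacity: 2000 GB = 16,000,000 Mb.
Recording time: 16,000,000 / 171.848 = 93,106 s ≈ 25.9 hours.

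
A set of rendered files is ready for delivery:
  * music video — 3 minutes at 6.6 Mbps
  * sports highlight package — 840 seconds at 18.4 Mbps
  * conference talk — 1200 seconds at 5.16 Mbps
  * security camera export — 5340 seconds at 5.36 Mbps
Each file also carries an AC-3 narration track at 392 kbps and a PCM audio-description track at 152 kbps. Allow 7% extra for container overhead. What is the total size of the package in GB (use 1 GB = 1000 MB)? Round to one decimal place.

7.4 GB

Audio total: 392 + 152 = 544 kbps = 0.544 Mbps.
music video: 7.144 Mbps × 180 s × 1.07 = 1375.9 Mb
sports highlight package: 18.944 Mbps × 840 s × 1.07 = 17026.9 Mb
conference talk: 5.704 Mbps × 1200 s × 1.07 = 7323.9 Mb
security camera export: 5.904 Mbps × 5340 s × 1.07 = 33734.3 Mb
Total: 59461.0 Mb = 7432.6 MB.
= 7.433 GB.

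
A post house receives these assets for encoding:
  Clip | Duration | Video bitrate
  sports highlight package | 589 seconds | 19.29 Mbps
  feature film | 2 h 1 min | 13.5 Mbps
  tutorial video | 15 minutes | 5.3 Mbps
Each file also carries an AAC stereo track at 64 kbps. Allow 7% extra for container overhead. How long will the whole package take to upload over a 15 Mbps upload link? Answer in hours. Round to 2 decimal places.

Audio: 64 kbps = 0.064 Mbps.
sports highlight package: 19.354 Mbps × 589 s × 1.07 = 12197.5 Mb
feature film: 13.564 Mbps × 7260 s × 1.07 = 105367.9 Mb
tutorial video: 5.364 Mbps × 900 s × 1.07 = 5165.5 Mb
Total: 122730.9 Mb = 15341.4 MB.
At 15 Mbps: 122730.9 / 15 = 8182 s ≈ 2.27 hours.

2.27 hours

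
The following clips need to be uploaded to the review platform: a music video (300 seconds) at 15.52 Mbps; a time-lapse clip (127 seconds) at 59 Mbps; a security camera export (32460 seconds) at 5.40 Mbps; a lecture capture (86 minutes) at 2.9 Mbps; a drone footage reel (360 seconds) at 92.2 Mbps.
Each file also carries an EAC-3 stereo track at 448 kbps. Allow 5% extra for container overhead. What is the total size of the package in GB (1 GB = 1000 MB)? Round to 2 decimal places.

33.18 GB

Audio: 448 kbps = 0.448 Mbps.
music video: 15.968 Mbps × 300 s × 1.05 = 5029.9 Mb
time-lapse clip: 59.448 Mbps × 127 s × 1.05 = 7927.4 Mb
security camera export: 5.848 Mbps × 32460 s × 1.05 = 199317.4 Mb
lecture capture: 3.348 Mbps × 5160 s × 1.05 = 18139.5 Mb
drone footage reel: 92.648 Mbps × 360 s × 1.05 = 35020.9 Mb
Total: 265435.1 Mb = 33179.4 MB.
= 33.18 GB.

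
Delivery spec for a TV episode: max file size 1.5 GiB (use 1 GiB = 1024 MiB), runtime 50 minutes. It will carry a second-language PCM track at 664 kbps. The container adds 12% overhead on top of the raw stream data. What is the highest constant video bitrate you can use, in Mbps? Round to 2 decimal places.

3.17 Mbps

Budget: 1.5 GiB = 12884.9 Mb.
Stream payload after overhead: 12884.9 / 1.12 = 11504.4 Mb.
50 min = 3000 s
Total bitrate budget: 11504.4 Mb / 3000 s = 3.835 Mbps.
Audio: 664 kbps = 0.664 Mbps.
Video: 3.835 − 0.664 = 3.171 Mbps.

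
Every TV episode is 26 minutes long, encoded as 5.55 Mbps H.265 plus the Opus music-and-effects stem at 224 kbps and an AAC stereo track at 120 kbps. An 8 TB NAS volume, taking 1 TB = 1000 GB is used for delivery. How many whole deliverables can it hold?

26 min = 1560 s
Audio total: 224 + 120 = 344 kbps = 0.344 Mbps.
Total bitrate: 5.894 Mbps.
Per item: 5.894 Mbps × 1560 s = 9,195 Mb = 1,149 MB.
Capacity: 8 TB = 64,000,000 Mb; 6960.58 items → 6960 complete.

6960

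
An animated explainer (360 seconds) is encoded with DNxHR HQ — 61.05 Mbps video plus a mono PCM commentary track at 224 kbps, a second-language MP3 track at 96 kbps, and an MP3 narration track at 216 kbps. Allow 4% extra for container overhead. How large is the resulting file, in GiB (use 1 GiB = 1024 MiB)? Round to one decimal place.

2.7 GiB

Audio total: 224 + 96 + 216 = 536 kbps = 0.536 Mbps.
Total bitrate: 61.05 + 0.536 = 61.586 Mbps.
Stream data: 61.586 Mbps × 360 s = 22171.0 Mb.
With 4% container overhead: ×1.04.
23,058 Mb = 2,882,224,800 bytes ÷ 1,073,741,824 = 2.684 GiB.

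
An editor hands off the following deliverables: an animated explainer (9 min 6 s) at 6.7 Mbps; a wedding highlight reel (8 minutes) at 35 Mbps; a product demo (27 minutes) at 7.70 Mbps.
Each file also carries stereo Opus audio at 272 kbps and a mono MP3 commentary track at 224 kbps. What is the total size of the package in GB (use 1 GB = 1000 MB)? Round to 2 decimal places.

4.28 GB

Audio total: 272 + 224 = 496 kbps = 0.496 Mbps.
animated explainer: 7.196 Mbps × 546 s = 3929.0 Mb
wedding highlight reel: 35.496 Mbps × 480 s = 17038.1 Mb
product demo: 8.196 Mbps × 1620 s = 13277.5 Mb
Total: 34244.6 Mb = 4280.6 MB.
= 4.281 GB.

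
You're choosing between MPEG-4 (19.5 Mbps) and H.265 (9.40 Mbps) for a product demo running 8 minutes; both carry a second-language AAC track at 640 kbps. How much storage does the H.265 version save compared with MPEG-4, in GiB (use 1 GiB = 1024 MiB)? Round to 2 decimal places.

8 min = 480 s
Audio: 640 kbps = 0.640 Mbps.
MPEG-4: 20.140 Mbps × 480 s = 9667.2 Mb = 1.125 GiB.
H.265: 10.040 Mbps × 480 s = 4819.2 Mb = 0.561 GiB.
Saving: 1.125 − 0.561 = 0.564 GiB.

0.56 GiB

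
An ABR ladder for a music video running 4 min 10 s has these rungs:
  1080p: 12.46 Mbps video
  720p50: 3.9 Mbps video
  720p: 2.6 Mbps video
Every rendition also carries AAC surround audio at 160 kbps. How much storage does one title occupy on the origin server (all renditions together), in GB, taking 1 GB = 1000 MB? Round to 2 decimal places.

0.61 GB

4 min 10 s = 250 s
Audio: 160 kbps = 0.160 Mbps.
Sum of rendition bitrates: (12.46+0.160) + (3.9+0.160) + (2.6+0.160) = 19.440 Mbps.
× 250 s = 4,860 Mb = 607.5 MB = 0.6075 GB.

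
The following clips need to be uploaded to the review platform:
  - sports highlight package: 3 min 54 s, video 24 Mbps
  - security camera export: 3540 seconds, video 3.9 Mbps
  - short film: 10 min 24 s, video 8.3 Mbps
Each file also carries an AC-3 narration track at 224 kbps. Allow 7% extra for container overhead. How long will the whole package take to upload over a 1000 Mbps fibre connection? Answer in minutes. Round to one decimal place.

Audio: 224 kbps = 0.224 Mbps.
sports highlight package: 24.224 Mbps × 234 s × 1.07 = 6065.2 Mb
security camera export: 4.124 Mbps × 3540 s × 1.07 = 15620.9 Mb
short film: 8.524 Mbps × 624 s × 1.07 = 5691.3 Mb
Total: 27377.4 Mb = 3422.2 MB.
At 1000 Mbps: 27377.4 / 1000 = 27 s ≈ 0.456 minutes.

0.5 minutes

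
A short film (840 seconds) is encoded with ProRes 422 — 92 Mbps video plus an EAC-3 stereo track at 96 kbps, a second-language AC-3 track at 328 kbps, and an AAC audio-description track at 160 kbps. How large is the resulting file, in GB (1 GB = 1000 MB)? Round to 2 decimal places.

Audio total: 96 + 328 + 160 = 584 kbps = 0.584 Mbps.
Total bitrate: 92 + 0.584 = 92.584 Mbps.
Stream data: 92.584 Mbps × 840 s = 77770.6 Mb.
77,771 Mb ÷ 8 = 9,721 MB → 9.721 GB.

9.72 GB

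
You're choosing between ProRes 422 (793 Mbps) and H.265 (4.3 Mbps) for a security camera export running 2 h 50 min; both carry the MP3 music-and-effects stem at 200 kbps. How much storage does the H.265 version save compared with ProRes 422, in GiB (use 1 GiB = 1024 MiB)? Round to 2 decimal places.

2 h 50 min = 170 min = 10200 s
Audio: 200 kbps = 0.200 Mbps.
ProRes 422: 793.200 Mbps × 10200 s = 8090640.0 Mb = 941.874 GiB.
H.265: 4.500 Mbps × 10200 s = 45900.0 Mb = 5.343 GiB.
Saving: 941.874 − 5.343 = 936.531 GiB.

936.53 GiB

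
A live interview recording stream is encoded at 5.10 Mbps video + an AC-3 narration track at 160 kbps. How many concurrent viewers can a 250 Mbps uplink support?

47

Audio: 160 kbps = 0.160 Mbps.
Per-viewer media rate: 5.260 Mbps.
250 Mbps = 250.0 Mbps; 250.0 / 5.260 = 47.53 → 47 viewers.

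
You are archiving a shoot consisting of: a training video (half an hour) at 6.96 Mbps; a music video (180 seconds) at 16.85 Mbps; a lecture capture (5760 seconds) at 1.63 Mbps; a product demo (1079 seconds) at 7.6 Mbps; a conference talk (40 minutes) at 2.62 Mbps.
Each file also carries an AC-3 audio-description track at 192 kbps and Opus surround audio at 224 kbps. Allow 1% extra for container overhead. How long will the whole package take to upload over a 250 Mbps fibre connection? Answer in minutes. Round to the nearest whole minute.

3 minutes

Audio total: 192 + 224 = 416 kbps = 0.416 Mbps.
training video: 7.376 Mbps × 1800 s × 1.01 = 13409.6 Mb
music video: 17.266 Mbps × 180 s × 1.01 = 3139.0 Mb
lecture capture: 2.046 Mbps × 5760 s × 1.01 = 11902.8 Mb
product demo: 8.016 Mbps × 1079 s × 1.01 = 8735.8 Mb
conference talk: 3.036 Mbps × 2400 s × 1.01 = 7359.3 Mb
Total: 44546.4 Mb = 5568.3 MB.
At 250 Mbps: 44546.4 / 250 = 178 s ≈ 2.97 minutes.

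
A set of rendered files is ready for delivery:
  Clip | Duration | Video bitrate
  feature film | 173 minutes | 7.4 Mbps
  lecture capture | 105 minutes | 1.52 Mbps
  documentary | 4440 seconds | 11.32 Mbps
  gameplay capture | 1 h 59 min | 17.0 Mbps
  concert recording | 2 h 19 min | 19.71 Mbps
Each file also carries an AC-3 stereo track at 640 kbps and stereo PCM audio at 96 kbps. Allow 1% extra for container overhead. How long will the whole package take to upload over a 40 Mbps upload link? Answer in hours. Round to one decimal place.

Audio total: 640 + 96 = 736 kbps = 0.736 Mbps.
feature film: 8.136 Mbps × 10380 s × 1.01 = 85296.2 Mb
lecture capture: 2.256 Mbps × 6300 s × 1.01 = 14354.9 Mb
documentary: 12.056 Mbps × 4440 s × 1.01 = 54063.9 Mb
gameplay capture: 17.736 Mbps × 7140 s × 1.01 = 127901.4 Mb
concert recording: 20.446 Mbps × 8340 s × 1.01 = 172224.8 Mb
Total: 453841.3 Mb = 56730.2 MB.
At 40 Mbps: 453841.3 / 40 = 11346 s ≈ 3.15 hours.

3.2 hours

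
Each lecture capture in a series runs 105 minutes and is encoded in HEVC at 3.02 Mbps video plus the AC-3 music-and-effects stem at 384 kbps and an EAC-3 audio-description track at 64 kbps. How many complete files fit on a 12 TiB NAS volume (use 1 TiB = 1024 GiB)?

4831

105 min = 6300 s
Audio total: 384 + 64 = 448 kbps = 0.448 Mbps.
Total bitrate: 3.468 Mbps.
Per item: 3.468 Mbps × 6300 s = 21,848 Mb = 2,731 MB.
Capacity: 12 TiB = 105,553,116 Mb; 4831.16 items → 4831 complete.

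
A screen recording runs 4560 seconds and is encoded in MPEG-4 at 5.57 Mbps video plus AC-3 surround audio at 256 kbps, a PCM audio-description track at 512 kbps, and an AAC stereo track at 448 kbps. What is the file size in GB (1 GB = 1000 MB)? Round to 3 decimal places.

3.868 GB

Audio total: 256 + 512 + 448 = 1216 kbps = 1.216 Mbps.
Total bitrate: 5.57 + 1.216 = 6.786 Mbps.
Stream data: 6.786 Mbps × 4560 s = 30944.2 Mb.
30,944 Mb ÷ 8 = 3,868 MB → 3.868 GB.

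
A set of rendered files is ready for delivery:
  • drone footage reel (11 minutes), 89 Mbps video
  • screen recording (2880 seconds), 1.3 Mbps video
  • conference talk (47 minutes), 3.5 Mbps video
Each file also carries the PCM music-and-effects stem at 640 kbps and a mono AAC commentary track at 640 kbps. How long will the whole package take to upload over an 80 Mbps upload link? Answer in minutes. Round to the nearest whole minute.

17 minutes

Audio total: 640 + 640 = 1280 kbps = 1.280 Mbps.
drone footage reel: 90.280 Mbps × 660 s = 59584.8 Mb
screen recording: 2.580 Mbps × 2880 s = 7430.4 Mb
conference talk: 4.780 Mbps × 2820 s = 13479.6 Mb
Total: 80494.8 Mb = 10061.9 MB.
At 80 Mbps: 80494.8 / 80 = 1006 s ≈ 16.8 minutes.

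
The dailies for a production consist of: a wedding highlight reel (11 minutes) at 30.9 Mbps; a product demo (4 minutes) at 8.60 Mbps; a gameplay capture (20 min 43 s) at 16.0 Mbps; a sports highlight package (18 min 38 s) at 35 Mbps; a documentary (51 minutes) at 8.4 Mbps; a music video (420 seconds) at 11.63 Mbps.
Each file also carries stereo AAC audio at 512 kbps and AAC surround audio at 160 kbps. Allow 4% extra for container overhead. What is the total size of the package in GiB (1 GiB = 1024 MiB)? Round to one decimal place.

Audio total: 512 + 160 = 672 kbps = 0.672 Mbps.
wedding highlight reel: 31.572 Mbps × 660 s × 1.04 = 21671.0 Mb
product demo: 9.272 Mbps × 240 s × 1.04 = 2314.3 Mb
gameplay capture: 16.672 Mbps × 1243 s × 1.04 = 21552.2 Mb
sports highlight package: 35.672 Mbps × 1118 s × 1.04 = 41476.5 Mb
documentary: 9.072 Mbps × 3060 s × 1.04 = 28870.7 Mb
music video: 12.302 Mbps × 420 s × 1.04 = 5373.5 Mb
Total: 121258.3 Mb = 15157.3 MB.
= 14.12 GiB.

14.1 GiB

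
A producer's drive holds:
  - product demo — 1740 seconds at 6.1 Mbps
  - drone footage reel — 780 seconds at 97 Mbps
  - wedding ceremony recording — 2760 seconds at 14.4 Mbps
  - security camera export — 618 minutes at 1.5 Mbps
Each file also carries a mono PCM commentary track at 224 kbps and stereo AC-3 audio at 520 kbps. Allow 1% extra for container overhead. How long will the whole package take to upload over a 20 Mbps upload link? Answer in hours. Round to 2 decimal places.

Audio total: 224 + 520 = 744 kbps = 0.744 Mbps.
product demo: 6.844 Mbps × 1740 s × 1.01 = 12027.6 Mb
drone footage reel: 97.744 Mbps × 780 s × 1.01 = 77002.7 Mb
wedding ceremony recording: 15.144 Mbps × 2760 s × 1.01 = 42215.4 Mb
security camera export: 2.244 Mbps × 37080 s × 1.01 = 84039.6 Mb
Total: 215285.4 Mb = 26910.7 MB.
At 20 Mbps: 215285.4 / 20 = 10764 s ≈ 2.99 hours.

2.99 hours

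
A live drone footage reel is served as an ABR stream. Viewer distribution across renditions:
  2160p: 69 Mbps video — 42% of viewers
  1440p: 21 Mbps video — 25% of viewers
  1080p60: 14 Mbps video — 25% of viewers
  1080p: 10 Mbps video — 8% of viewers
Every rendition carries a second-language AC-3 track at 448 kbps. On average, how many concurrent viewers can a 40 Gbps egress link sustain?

1026

Audio: 448 kbps = 0.448 Mbps.
Average per-viewer bitrate: 0.42×69.448 + 0.25×21.448 + 0.25×14.448 + 0.08×10.448 = 38.978 Mbps.
40 Gbps = 40,000 Mbps; 40,000 / 38.978 = 1026.22 → 1026.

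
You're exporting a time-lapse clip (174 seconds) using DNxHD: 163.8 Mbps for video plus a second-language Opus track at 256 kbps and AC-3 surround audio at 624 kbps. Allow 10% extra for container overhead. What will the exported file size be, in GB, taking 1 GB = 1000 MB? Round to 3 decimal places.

3.940 GB

Audio total: 256 + 624 = 880 kbps = 0.880 Mbps.
Total bitrate: 163.8 + 0.880 = 164.680 Mbps.
Stream data: 164.680 Mbps × 174 s = 28654.3 Mb.
With 10% container overhead: ×1.10.
31,520 Mb ÷ 8 = 3,940 MB → 3.940 GB.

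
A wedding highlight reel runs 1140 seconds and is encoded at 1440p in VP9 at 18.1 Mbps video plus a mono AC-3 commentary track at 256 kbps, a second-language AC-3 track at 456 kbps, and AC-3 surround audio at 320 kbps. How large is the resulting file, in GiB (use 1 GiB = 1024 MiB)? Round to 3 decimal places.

2.539 GiB

Audio total: 256 + 456 + 320 = 1032 kbps = 1.032 Mbps.
Total bitrate: 18.1 + 1.032 = 19.132 Mbps.
Stream data: 19.132 Mbps × 1140 s = 21810.5 Mb.
21,810 Mb = 2,726,310,000 bytes ÷ 1,073,741,824 = 2.539 GiB.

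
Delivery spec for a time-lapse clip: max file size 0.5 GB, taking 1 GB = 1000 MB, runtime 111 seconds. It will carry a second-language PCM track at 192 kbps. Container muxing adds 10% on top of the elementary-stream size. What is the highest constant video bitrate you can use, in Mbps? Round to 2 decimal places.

Budget: 0.5 GB = 4000.0 Mb.
Stream payload after overhead: 4000.0 / 1.10 = 3636.4 Mb.
Total bitrate budget: 3636.4 Mb / 111 s = 32.760 Mbps.
Audio: 192 kbps = 0.192 Mbps.
Video: 32.760 − 0.192 = 32.568 Mbps.

32.57 Mbps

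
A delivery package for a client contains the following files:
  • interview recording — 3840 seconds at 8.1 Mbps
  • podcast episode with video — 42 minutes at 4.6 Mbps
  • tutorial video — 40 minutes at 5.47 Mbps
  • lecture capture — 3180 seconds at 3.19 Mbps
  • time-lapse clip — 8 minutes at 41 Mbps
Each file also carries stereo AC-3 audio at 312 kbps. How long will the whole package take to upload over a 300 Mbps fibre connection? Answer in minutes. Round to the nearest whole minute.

5 minutes

Audio: 312 kbps = 0.312 Mbps.
interview recording: 8.412 Mbps × 3840 s = 32302.1 Mb
podcast episode with video: 4.912 Mbps × 2520 s = 12378.2 Mb
tutorial video: 5.782 Mbps × 2400 s = 13876.8 Mb
lecture capture: 3.502 Mbps × 3180 s = 11136.4 Mb
time-lapse clip: 41.312 Mbps × 480 s = 19829.8 Mb
Total: 89523.2 Mb = 11190.4 MB.
At 300 Mbps: 89523.2 / 300 = 298 s ≈ 4.97 minutes.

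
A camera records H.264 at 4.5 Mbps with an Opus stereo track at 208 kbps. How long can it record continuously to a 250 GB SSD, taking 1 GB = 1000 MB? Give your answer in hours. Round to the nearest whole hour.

Audio: 208 kbps = 0.208 Mbps.
Total bitrate: 4.5 + 0.208 = 4.708 Mbps.
Capacity: 250 GB = 2,000,000 Mb.
Recording time: 2,000,000 / 4.708 = 424,809 s ≈ 118 hours.

118 hours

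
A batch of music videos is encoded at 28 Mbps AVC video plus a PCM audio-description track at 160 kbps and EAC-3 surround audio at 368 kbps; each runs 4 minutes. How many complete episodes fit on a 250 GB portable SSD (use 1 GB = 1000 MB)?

4 min = 240 s
Audio total: 160 + 368 = 528 kbps = 0.528 Mbps.
Total bitrate: 28.528 Mbps.
Per item: 28.528 Mbps × 240 s = 6,847 Mb = 855.8 MB.
Capacity: 250 GB = 2,000,000 Mb; 292.11 items → 292 complete.

292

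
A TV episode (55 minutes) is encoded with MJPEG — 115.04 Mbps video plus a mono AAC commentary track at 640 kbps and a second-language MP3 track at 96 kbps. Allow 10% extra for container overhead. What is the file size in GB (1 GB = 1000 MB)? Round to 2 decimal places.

52.53 GB

55 min = 3300 s
Audio total: 640 + 96 = 736 kbps = 0.736 Mbps.
Total bitrate: 115.04 + 0.736 = 115.776 Mbps.
Stream data: 115.776 Mbps × 3300 s = 382060.8 Mb.
With 10% container overhead: ×1.10.
420,267 Mb ÷ 8 = 52,533 MB → 52.53 GB.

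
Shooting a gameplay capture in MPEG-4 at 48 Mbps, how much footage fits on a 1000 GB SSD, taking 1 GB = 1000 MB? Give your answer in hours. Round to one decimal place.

Capacity: 1000 GB = 8,000,000 Mb.
Recording time: 8,000,000 / 48.000 = 166,667 s ≈ 46.3 hours.

46.3 hours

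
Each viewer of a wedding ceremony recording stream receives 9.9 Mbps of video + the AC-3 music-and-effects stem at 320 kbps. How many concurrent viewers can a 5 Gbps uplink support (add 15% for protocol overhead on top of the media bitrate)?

425

Audio: 320 kbps = 0.320 Mbps.
Per-viewer media rate: 10.220 Mbps.
On the wire with 15% overhead: 11.753 Mbps.
5 Gbps = 5,000 Mbps; 5,000 / 11.753 = 425.42 → 425 viewers.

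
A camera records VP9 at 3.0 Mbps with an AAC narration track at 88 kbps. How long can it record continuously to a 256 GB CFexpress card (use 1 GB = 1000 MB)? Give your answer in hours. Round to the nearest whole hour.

Audio: 88 kbps = 0.088 Mbps.
Total bitrate: 3.0 + 0.088 = 3.088 Mbps.
Capacity: 256 GB = 2,048,000 Mb.
Recording time: 2,048,000 / 3.088 = 663,212 s ≈ 184 hours.

184 hours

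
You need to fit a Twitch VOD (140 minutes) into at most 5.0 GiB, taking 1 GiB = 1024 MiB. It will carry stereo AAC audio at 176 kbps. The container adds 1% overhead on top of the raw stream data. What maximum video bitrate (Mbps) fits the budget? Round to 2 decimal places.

Budget: 5.0 GiB = 42949.7 Mb.
Stream payload after overhead: 42949.7 / 1.01 = 42524.4 Mb.
140 min = 8400 s
Total bitrate budget: 42524.4 Mb / 8400 s = 5.062 Mbps.
Audio: 176 kbps = 0.176 Mbps.
Video: 5.062 − 0.176 = 4.886 Mbps.

4.89 Mbps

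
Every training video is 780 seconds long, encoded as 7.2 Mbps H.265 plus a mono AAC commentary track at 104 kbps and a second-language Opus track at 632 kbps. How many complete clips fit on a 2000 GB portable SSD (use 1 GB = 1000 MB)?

Audio total: 104 + 632 = 736 kbps = 0.736 Mbps.
Total bitrate: 7.936 Mbps.
Per item: 7.936 Mbps × 780 s = 6,190 Mb = 773.8 MB.
Capacity: 2000 GB = 16,000,000 Mb; 2584.78 items → 2584 complete.

2584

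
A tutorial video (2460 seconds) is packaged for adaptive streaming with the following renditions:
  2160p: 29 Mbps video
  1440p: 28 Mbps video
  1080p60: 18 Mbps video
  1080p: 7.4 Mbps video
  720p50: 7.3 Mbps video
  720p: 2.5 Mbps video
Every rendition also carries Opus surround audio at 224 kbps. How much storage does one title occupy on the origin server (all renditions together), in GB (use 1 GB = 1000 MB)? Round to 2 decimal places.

28.76 GB

Audio: 224 kbps = 0.224 Mbps.
Sum of rendition bitrates: (29+0.224) + (28+0.224) + (18+0.224) + (7.4+0.224) + (7.3+0.224) + (2.5+0.224) = 93.544 Mbps.
× 2460 s = 230,118 Mb = 28,765 MB = 28.76 GB.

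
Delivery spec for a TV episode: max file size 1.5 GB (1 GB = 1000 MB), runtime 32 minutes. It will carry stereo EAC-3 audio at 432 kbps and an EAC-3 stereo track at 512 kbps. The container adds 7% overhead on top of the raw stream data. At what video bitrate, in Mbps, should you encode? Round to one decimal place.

Budget: 1.5 GB = 12000.0 Mb.
Stream payload after overhead: 12000.0 / 1.07 = 11215.0 Mb.
32 min = 1920 s
Total bitrate budget: 11215.0 Mb / 1920 s = 5.841 Mbps.
Audio total: 432 + 512 = 944 kbps = 0.944 Mbps.
Video: 5.841 − 0.944 = 4.897 Mbps.

4.9 Mbps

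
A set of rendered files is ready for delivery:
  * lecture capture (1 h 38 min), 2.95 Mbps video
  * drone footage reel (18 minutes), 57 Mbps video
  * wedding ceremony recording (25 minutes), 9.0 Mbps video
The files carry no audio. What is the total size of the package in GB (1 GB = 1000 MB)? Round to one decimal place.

11.6 GB

lecture capture: 2.950 Mbps × 5880 s = 17346.0 Mb
drone footage reel: 57.000 Mbps × 1080 s = 61560.0 Mb
wedding ceremony recording: 9.000 Mbps × 1500 s = 13500.0 Mb
Total: 92406.0 Mb = 11550.8 MB.
= 11.55 GB.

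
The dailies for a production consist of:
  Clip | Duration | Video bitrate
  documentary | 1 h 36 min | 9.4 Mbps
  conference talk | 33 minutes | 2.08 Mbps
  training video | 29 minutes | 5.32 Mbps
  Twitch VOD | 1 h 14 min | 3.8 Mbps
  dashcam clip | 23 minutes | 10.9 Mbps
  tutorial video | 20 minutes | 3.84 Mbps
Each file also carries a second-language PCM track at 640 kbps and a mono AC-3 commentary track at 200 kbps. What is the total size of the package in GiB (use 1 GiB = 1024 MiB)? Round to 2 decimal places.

Audio total: 640 + 200 = 840 kbps = 0.840 Mbps.
documentary: 10.240 Mbps × 5760 s = 58982.4 Mb
conference talk: 2.920 Mbps × 1980 s = 5781.6 Mb
training video: 6.160 Mbps × 1740 s = 10718.4 Mb
Twitch VOD: 4.640 Mbps × 4440 s = 20601.6 Mb
dashcam clip: 11.740 Mbps × 1380 s = 16201.2 Mb
tutorial video: 4.680 Mbps × 1200 s = 5616.0 Mb
Total: 117901.2 Mb = 14737.6 MB.
= 13.73 GiB.

13.73 GiB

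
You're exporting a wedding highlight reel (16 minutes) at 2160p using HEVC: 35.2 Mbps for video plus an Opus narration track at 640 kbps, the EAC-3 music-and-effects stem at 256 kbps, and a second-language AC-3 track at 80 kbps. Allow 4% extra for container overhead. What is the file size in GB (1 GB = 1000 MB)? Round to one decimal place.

4.5 GB

16 min = 960 s
Audio total: 640 + 256 + 80 = 976 kbps = 0.976 Mbps.
Total bitrate: 35.2 + 0.976 = 36.176 Mbps.
Stream data: 36.176 Mbps × 960 s = 34729.0 Mb.
With 4% container overhead: ×1.04.
36,118 Mb ÷ 8 = 4,515 MB → 4.515 GB.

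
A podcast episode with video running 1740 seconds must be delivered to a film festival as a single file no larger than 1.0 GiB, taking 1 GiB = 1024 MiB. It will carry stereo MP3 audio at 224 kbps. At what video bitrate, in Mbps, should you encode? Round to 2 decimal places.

4.71 Mbps

Budget: 1.0 GiB = 8589.9 Mb.
Total bitrate budget: 8589.9 Mb / 1740 s = 4.937 Mbps.
Audio: 224 kbps = 0.224 Mbps.
Video: 4.937 − 0.224 = 4.713 Mbps.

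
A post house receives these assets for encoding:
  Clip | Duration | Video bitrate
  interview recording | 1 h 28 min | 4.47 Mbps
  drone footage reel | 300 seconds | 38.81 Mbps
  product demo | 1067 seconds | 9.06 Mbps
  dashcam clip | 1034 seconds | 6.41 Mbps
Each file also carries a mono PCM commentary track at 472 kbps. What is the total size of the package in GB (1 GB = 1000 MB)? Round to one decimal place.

Audio: 472 kbps = 0.472 Mbps.
interview recording: 4.942 Mbps × 5280 s = 26093.8 Mb
drone footage reel: 39.282 Mbps × 300 s = 11784.6 Mb
product demo: 9.532 Mbps × 1067 s = 10170.6 Mb
dashcam clip: 6.882 Mbps × 1034 s = 7116.0 Mb
Total: 55165.0 Mb = 6895.6 MB.
= 6.896 GB.

6.9 GB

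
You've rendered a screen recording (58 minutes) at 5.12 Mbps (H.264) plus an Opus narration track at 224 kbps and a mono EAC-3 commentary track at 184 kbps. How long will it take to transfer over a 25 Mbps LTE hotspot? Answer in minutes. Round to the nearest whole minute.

13 minutes

58 min = 3480 s
Audio total: 224 + 184 = 408 kbps = 0.408 Mbps.
Total bitrate: 5.528 Mbps.
File: 5.528 Mbps × 3480 s = 19237.4 Mb.
At 25 Mbps: 19237.4 / 25 = 769.5 s ≈ 12.8 minutes.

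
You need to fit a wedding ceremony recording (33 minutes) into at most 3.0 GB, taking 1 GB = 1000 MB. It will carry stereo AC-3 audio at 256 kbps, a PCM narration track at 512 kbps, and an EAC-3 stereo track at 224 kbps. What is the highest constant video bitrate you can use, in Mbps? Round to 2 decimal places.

11.13 Mbps

Budget: 3.0 GB = 24000.0 Mb.
33 min = 1980 s
Total bitrate budget: 24000.0 Mb / 1980 s = 12.121 Mbps.
Audio total: 256 + 512 + 224 = 992 kbps = 0.992 Mbps.
Video: 12.121 − 0.992 = 11.129 Mbps.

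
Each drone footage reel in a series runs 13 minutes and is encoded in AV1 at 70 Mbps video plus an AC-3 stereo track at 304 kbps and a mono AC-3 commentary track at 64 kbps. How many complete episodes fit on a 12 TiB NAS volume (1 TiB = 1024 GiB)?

1923

13 min = 780 s
Audio total: 304 + 64 = 368 kbps = 0.368 Mbps.
Total bitrate: 70.368 Mbps.
Per item: 70.368 Mbps × 780 s = 54,887 Mb = 6,861 MB.
Capacity: 12 TiB = 105,553,116 Mb; 1923.10 items → 1923 complete.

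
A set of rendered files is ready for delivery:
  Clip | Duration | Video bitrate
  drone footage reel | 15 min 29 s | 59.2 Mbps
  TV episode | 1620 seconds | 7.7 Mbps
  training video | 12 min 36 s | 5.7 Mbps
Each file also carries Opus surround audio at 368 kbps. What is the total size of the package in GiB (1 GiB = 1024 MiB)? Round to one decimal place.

Audio: 368 kbps = 0.368 Mbps.
drone footage reel: 59.568 Mbps × 929 s = 55338.7 Mb
TV episode: 8.068 Mbps × 1620 s = 13070.2 Mb
training video: 6.068 Mbps × 756 s = 4587.4 Mb
Total: 72996.2 Mb = 9124.5 MB.
= 8.498 GiB.

8.5 GiB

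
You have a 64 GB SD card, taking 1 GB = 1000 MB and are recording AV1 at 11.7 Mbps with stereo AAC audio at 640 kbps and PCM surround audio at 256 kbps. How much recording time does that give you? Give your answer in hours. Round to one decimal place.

Audio total: 640 + 256 = 896 kbps = 0.896 Mbps.
Total bitrate: 11.7 + 0.896 = 12.596 Mbps.
Capacity: 64 GB = 512,000 Mb.
Recording time: 512,000 / 12.596 = 40,648 s ≈ 11.3 hours.

11.3 hours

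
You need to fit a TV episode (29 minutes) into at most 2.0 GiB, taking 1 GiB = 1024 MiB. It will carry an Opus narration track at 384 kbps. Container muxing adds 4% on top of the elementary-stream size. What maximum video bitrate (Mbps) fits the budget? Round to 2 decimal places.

9.11 Mbps

Budget: 2.0 GiB = 17179.9 Mb.
Stream payload after overhead: 17179.9 / 1.04 = 16519.1 Mb.
29 min = 1740 s
Total bitrate budget: 16519.1 Mb / 1740 s = 9.494 Mbps.
Audio: 384 kbps = 0.384 Mbps.
Video: 9.494 − 0.384 = 9.110 Mbps.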